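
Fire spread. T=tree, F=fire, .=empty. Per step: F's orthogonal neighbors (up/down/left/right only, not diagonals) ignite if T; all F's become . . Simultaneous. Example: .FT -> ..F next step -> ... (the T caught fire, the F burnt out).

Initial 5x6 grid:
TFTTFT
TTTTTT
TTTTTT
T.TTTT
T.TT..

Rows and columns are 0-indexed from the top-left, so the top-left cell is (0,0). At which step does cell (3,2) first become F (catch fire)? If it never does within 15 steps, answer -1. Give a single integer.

Step 1: cell (3,2)='T' (+6 fires, +2 burnt)
Step 2: cell (3,2)='T' (+6 fires, +6 burnt)
Step 3: cell (3,2)='T' (+5 fires, +6 burnt)
Step 4: cell (3,2)='F' (+4 fires, +5 burnt)
  -> target ignites at step 4
Step 5: cell (3,2)='.' (+3 fires, +4 burnt)
Step 6: cell (3,2)='.' (+0 fires, +3 burnt)
  fire out at step 6

4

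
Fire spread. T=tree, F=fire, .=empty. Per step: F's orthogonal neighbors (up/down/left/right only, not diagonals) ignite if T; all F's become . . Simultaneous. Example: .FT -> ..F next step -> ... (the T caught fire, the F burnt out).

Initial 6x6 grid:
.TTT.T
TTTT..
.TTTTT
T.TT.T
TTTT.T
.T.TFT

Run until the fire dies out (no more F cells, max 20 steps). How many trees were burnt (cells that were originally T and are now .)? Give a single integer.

Answer: 24

Derivation:
Step 1: +2 fires, +1 burnt (F count now 2)
Step 2: +2 fires, +2 burnt (F count now 2)
Step 3: +3 fires, +2 burnt (F count now 3)
Step 4: +4 fires, +3 burnt (F count now 4)
Step 5: +5 fires, +4 burnt (F count now 5)
Step 6: +4 fires, +5 burnt (F count now 4)
Step 7: +2 fires, +4 burnt (F count now 2)
Step 8: +2 fires, +2 burnt (F count now 2)
Step 9: +0 fires, +2 burnt (F count now 0)
Fire out after step 9
Initially T: 25, now '.': 35
Total burnt (originally-T cells now '.'): 24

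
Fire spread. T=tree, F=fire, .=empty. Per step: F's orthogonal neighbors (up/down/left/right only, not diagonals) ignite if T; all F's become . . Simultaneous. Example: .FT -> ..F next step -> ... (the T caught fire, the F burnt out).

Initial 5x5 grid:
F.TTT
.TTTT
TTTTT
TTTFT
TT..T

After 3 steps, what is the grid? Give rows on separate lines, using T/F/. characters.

Step 1: 3 trees catch fire, 2 burn out
  ..TTT
  .TTTT
  TTTFT
  TTF.F
  TT..T
Step 2: 5 trees catch fire, 3 burn out
  ..TTT
  .TTFT
  TTF.F
  TF...
  TT..F
Step 3: 6 trees catch fire, 5 burn out
  ..TFT
  .TF.F
  TF...
  F....
  TF...

..TFT
.TF.F
TF...
F....
TF...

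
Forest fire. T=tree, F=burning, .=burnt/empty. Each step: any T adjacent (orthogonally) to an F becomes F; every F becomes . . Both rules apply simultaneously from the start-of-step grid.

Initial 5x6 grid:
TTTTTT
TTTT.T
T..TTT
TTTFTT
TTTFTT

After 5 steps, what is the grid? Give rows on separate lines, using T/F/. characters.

Step 1: 5 trees catch fire, 2 burn out
  TTTTTT
  TTTT.T
  T..FTT
  TTF.FT
  TTF.FT
Step 2: 6 trees catch fire, 5 burn out
  TTTTTT
  TTTF.T
  T...FT
  TF...F
  TF...F
Step 3: 5 trees catch fire, 6 burn out
  TTTFTT
  TTF..T
  T....F
  F.....
  F.....
Step 4: 5 trees catch fire, 5 burn out
  TTF.FT
  TF...F
  F.....
  ......
  ......
Step 5: 3 trees catch fire, 5 burn out
  TF...F
  F.....
  ......
  ......
  ......

TF...F
F.....
......
......
......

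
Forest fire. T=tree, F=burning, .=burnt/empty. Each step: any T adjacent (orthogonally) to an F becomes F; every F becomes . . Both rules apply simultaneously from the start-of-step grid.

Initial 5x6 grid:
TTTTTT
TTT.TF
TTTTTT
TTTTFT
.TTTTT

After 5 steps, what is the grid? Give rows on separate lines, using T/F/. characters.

Step 1: 7 trees catch fire, 2 burn out
  TTTTTF
  TTT.F.
  TTTTFF
  TTTF.F
  .TTTFT
Step 2: 5 trees catch fire, 7 burn out
  TTTTF.
  TTT...
  TTTF..
  TTF...
  .TTF.F
Step 3: 4 trees catch fire, 5 burn out
  TTTF..
  TTT...
  TTF...
  TF....
  .TF...
Step 4: 5 trees catch fire, 4 burn out
  TTF...
  TTF...
  TF....
  F.....
  .F....
Step 5: 3 trees catch fire, 5 burn out
  TF....
  TF....
  F.....
  ......
  ......

TF....
TF....
F.....
......
......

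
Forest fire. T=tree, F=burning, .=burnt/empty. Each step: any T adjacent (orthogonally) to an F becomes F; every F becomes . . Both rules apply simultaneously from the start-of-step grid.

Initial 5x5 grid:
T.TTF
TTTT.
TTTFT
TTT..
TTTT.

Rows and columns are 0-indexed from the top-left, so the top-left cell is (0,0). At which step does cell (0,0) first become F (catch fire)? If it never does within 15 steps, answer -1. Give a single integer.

Step 1: cell (0,0)='T' (+4 fires, +2 burnt)
Step 2: cell (0,0)='T' (+4 fires, +4 burnt)
Step 3: cell (0,0)='T' (+4 fires, +4 burnt)
Step 4: cell (0,0)='T' (+4 fires, +4 burnt)
Step 5: cell (0,0)='F' (+2 fires, +4 burnt)
  -> target ignites at step 5
Step 6: cell (0,0)='.' (+0 fires, +2 burnt)
  fire out at step 6

5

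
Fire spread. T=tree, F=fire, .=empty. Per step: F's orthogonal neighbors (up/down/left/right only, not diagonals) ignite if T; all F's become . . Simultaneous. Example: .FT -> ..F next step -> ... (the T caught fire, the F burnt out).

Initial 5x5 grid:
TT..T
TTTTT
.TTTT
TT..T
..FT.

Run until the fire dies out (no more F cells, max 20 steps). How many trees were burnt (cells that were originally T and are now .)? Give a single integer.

Answer: 1

Derivation:
Step 1: +1 fires, +1 burnt (F count now 1)
Step 2: +0 fires, +1 burnt (F count now 0)
Fire out after step 2
Initially T: 16, now '.': 10
Total burnt (originally-T cells now '.'): 1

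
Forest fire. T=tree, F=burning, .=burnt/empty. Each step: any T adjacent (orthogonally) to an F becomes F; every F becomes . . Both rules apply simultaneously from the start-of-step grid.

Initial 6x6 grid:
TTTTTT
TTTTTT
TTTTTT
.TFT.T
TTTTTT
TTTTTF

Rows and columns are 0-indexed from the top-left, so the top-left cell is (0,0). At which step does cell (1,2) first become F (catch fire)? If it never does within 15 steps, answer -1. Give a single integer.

Step 1: cell (1,2)='T' (+6 fires, +2 burnt)
Step 2: cell (1,2)='F' (+9 fires, +6 burnt)
  -> target ignites at step 2
Step 3: cell (1,2)='.' (+8 fires, +9 burnt)
Step 4: cell (1,2)='.' (+6 fires, +8 burnt)
Step 5: cell (1,2)='.' (+3 fires, +6 burnt)
Step 6: cell (1,2)='.' (+0 fires, +3 burnt)
  fire out at step 6

2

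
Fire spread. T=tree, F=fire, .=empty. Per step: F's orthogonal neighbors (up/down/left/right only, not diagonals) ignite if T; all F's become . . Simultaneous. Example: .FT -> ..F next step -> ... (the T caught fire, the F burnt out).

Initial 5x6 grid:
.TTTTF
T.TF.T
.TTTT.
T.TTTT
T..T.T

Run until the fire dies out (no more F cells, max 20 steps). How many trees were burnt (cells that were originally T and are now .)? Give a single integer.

Step 1: +5 fires, +2 burnt (F count now 5)
Step 2: +4 fires, +5 burnt (F count now 4)
Step 3: +5 fires, +4 burnt (F count now 5)
Step 4: +1 fires, +5 burnt (F count now 1)
Step 5: +1 fires, +1 burnt (F count now 1)
Step 6: +0 fires, +1 burnt (F count now 0)
Fire out after step 6
Initially T: 19, now '.': 27
Total burnt (originally-T cells now '.'): 16

Answer: 16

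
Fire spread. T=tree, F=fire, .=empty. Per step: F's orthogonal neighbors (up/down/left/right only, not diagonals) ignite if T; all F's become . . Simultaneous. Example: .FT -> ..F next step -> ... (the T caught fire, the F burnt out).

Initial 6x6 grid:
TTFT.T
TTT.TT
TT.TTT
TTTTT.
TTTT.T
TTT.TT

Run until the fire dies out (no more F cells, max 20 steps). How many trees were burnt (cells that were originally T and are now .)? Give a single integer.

Step 1: +3 fires, +1 burnt (F count now 3)
Step 2: +2 fires, +3 burnt (F count now 2)
Step 3: +2 fires, +2 burnt (F count now 2)
Step 4: +2 fires, +2 burnt (F count now 2)
Step 5: +3 fires, +2 burnt (F count now 3)
Step 6: +4 fires, +3 burnt (F count now 4)
Step 7: +5 fires, +4 burnt (F count now 5)
Step 8: +1 fires, +5 burnt (F count now 1)
Step 9: +2 fires, +1 burnt (F count now 2)
Step 10: +1 fires, +2 burnt (F count now 1)
Step 11: +1 fires, +1 burnt (F count now 1)
Step 12: +0 fires, +1 burnt (F count now 0)
Fire out after step 12
Initially T: 29, now '.': 33
Total burnt (originally-T cells now '.'): 26

Answer: 26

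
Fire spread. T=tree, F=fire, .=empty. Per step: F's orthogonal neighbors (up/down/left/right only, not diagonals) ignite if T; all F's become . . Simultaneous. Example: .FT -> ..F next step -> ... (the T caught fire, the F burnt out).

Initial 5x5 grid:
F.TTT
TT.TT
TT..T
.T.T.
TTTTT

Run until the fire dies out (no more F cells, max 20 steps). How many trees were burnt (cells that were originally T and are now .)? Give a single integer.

Answer: 11

Derivation:
Step 1: +1 fires, +1 burnt (F count now 1)
Step 2: +2 fires, +1 burnt (F count now 2)
Step 3: +1 fires, +2 burnt (F count now 1)
Step 4: +1 fires, +1 burnt (F count now 1)
Step 5: +1 fires, +1 burnt (F count now 1)
Step 6: +2 fires, +1 burnt (F count now 2)
Step 7: +1 fires, +2 burnt (F count now 1)
Step 8: +2 fires, +1 burnt (F count now 2)
Step 9: +0 fires, +2 burnt (F count now 0)
Fire out after step 9
Initially T: 17, now '.': 19
Total burnt (originally-T cells now '.'): 11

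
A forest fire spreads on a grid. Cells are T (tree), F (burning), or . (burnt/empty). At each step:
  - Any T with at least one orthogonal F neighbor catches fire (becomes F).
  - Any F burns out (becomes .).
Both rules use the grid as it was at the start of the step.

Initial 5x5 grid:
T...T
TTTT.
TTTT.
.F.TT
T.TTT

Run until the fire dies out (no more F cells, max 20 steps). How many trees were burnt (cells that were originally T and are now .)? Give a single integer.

Step 1: +1 fires, +1 burnt (F count now 1)
Step 2: +3 fires, +1 burnt (F count now 3)
Step 3: +3 fires, +3 burnt (F count now 3)
Step 4: +3 fires, +3 burnt (F count now 3)
Step 5: +2 fires, +3 burnt (F count now 2)
Step 6: +2 fires, +2 burnt (F count now 2)
Step 7: +0 fires, +2 burnt (F count now 0)
Fire out after step 7
Initially T: 16, now '.': 23
Total burnt (originally-T cells now '.'): 14

Answer: 14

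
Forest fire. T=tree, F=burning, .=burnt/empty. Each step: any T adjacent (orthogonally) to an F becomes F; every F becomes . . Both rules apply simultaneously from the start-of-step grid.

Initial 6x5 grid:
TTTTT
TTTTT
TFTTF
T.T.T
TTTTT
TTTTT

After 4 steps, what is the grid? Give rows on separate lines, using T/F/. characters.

Step 1: 6 trees catch fire, 2 burn out
  TTTTT
  TFTTF
  F.FF.
  T.T.F
  TTTTT
  TTTTT
Step 2: 8 trees catch fire, 6 burn out
  TFTTF
  F.FF.
  .....
  F.F..
  TTTTF
  TTTTT
Step 3: 7 trees catch fire, 8 burn out
  F.FF.
  .....
  .....
  .....
  FTFF.
  TTTTF
Step 4: 4 trees catch fire, 7 burn out
  .....
  .....
  .....
  .....
  .F...
  FTFF.

.....
.....
.....
.....
.F...
FTFF.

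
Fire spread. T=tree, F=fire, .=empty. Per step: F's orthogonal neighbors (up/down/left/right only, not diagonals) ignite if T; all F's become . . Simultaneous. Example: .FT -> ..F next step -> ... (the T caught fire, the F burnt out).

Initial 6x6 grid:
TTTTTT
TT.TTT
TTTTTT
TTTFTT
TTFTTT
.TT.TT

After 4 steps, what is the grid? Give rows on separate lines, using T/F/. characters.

Step 1: 6 trees catch fire, 2 burn out
  TTTTTT
  TT.TTT
  TTTFTT
  TTF.FT
  TF.FTT
  .TF.TT
Step 2: 8 trees catch fire, 6 burn out
  TTTTTT
  TT.FTT
  TTF.FT
  TF...F
  F...FT
  .F..TT
Step 3: 7 trees catch fire, 8 burn out
  TTTFTT
  TT..FT
  TF...F
  F.....
  .....F
  ....FT
Step 4: 6 trees catch fire, 7 burn out
  TTF.FT
  TF...F
  F.....
  ......
  ......
  .....F

TTF.FT
TF...F
F.....
......
......
.....F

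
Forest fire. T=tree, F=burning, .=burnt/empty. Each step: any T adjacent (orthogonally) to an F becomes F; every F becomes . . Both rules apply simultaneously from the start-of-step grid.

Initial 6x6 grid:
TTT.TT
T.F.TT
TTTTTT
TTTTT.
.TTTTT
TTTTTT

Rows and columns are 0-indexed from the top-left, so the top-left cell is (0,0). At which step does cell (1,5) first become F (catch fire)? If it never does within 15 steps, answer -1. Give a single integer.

Step 1: cell (1,5)='T' (+2 fires, +1 burnt)
Step 2: cell (1,5)='T' (+4 fires, +2 burnt)
Step 3: cell (1,5)='T' (+6 fires, +4 burnt)
Step 4: cell (1,5)='T' (+8 fires, +6 burnt)
Step 5: cell (1,5)='F' (+5 fires, +8 burnt)
  -> target ignites at step 5
Step 6: cell (1,5)='.' (+4 fires, +5 burnt)
Step 7: cell (1,5)='.' (+1 fires, +4 burnt)
Step 8: cell (1,5)='.' (+0 fires, +1 burnt)
  fire out at step 8

5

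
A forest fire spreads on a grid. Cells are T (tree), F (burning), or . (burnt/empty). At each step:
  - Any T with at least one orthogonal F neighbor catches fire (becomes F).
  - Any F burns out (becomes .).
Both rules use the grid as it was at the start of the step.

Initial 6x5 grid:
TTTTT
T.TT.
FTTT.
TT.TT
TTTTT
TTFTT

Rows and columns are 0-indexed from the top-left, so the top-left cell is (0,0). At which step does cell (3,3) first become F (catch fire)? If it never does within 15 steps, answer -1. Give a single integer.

Step 1: cell (3,3)='T' (+6 fires, +2 burnt)
Step 2: cell (3,3)='T' (+8 fires, +6 burnt)
Step 3: cell (3,3)='F' (+5 fires, +8 burnt)
  -> target ignites at step 3
Step 4: cell (3,3)='.' (+3 fires, +5 burnt)
Step 5: cell (3,3)='.' (+1 fires, +3 burnt)
Step 6: cell (3,3)='.' (+1 fires, +1 burnt)
Step 7: cell (3,3)='.' (+0 fires, +1 burnt)
  fire out at step 7

3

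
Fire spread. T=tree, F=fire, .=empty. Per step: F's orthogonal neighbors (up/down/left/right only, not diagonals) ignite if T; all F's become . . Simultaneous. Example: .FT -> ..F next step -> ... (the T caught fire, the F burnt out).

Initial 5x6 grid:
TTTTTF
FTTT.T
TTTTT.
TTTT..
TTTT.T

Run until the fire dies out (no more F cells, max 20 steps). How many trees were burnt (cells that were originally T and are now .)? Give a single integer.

Answer: 22

Derivation:
Step 1: +5 fires, +2 burnt (F count now 5)
Step 2: +5 fires, +5 burnt (F count now 5)
Step 3: +5 fires, +5 burnt (F count now 5)
Step 4: +3 fires, +5 burnt (F count now 3)
Step 5: +3 fires, +3 burnt (F count now 3)
Step 6: +1 fires, +3 burnt (F count now 1)
Step 7: +0 fires, +1 burnt (F count now 0)
Fire out after step 7
Initially T: 23, now '.': 29
Total burnt (originally-T cells now '.'): 22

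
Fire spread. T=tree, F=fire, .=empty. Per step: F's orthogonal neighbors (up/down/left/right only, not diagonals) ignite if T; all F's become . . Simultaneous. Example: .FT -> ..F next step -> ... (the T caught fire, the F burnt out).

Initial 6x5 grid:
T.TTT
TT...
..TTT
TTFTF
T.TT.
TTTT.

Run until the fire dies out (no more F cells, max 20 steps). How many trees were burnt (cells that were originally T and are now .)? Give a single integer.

Step 1: +5 fires, +2 burnt (F count now 5)
Step 2: +4 fires, +5 burnt (F count now 4)
Step 3: +3 fires, +4 burnt (F count now 3)
Step 4: +1 fires, +3 burnt (F count now 1)
Step 5: +0 fires, +1 burnt (F count now 0)
Fire out after step 5
Initially T: 19, now '.': 24
Total burnt (originally-T cells now '.'): 13

Answer: 13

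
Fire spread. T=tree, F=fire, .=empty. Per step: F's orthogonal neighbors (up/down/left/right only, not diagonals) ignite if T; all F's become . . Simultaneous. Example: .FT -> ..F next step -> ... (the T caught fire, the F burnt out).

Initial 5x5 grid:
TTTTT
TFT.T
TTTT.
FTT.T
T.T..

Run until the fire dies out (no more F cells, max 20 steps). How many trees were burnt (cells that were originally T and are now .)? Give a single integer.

Answer: 16

Derivation:
Step 1: +7 fires, +2 burnt (F count now 7)
Step 2: +4 fires, +7 burnt (F count now 4)
Step 3: +3 fires, +4 burnt (F count now 3)
Step 4: +1 fires, +3 burnt (F count now 1)
Step 5: +1 fires, +1 burnt (F count now 1)
Step 6: +0 fires, +1 burnt (F count now 0)
Fire out after step 6
Initially T: 17, now '.': 24
Total burnt (originally-T cells now '.'): 16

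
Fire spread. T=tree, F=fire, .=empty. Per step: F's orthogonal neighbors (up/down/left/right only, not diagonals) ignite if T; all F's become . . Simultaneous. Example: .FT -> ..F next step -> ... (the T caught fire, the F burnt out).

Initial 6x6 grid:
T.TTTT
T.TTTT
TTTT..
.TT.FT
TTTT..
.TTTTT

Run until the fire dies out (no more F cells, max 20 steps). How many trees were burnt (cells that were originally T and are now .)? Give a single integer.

Step 1: +1 fires, +1 burnt (F count now 1)
Step 2: +0 fires, +1 burnt (F count now 0)
Fire out after step 2
Initially T: 26, now '.': 11
Total burnt (originally-T cells now '.'): 1

Answer: 1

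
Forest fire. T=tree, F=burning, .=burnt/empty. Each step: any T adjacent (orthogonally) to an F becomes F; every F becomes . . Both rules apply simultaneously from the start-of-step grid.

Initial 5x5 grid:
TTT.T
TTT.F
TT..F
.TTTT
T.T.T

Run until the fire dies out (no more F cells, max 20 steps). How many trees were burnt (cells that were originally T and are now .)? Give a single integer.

Step 1: +2 fires, +2 burnt (F count now 2)
Step 2: +2 fires, +2 burnt (F count now 2)
Step 3: +1 fires, +2 burnt (F count now 1)
Step 4: +2 fires, +1 burnt (F count now 2)
Step 5: +1 fires, +2 burnt (F count now 1)
Step 6: +2 fires, +1 burnt (F count now 2)
Step 7: +3 fires, +2 burnt (F count now 3)
Step 8: +2 fires, +3 burnt (F count now 2)
Step 9: +0 fires, +2 burnt (F count now 0)
Fire out after step 9
Initially T: 16, now '.': 24
Total burnt (originally-T cells now '.'): 15

Answer: 15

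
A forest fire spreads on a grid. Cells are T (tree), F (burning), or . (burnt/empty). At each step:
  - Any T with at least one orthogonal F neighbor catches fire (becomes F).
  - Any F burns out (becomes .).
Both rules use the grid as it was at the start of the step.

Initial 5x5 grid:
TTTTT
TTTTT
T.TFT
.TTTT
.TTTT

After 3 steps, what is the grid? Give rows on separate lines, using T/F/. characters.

Step 1: 4 trees catch fire, 1 burn out
  TTTTT
  TTTFT
  T.F.F
  .TTFT
  .TTTT
Step 2: 6 trees catch fire, 4 burn out
  TTTFT
  TTF.F
  T....
  .TF.F
  .TTFT
Step 3: 6 trees catch fire, 6 burn out
  TTF.F
  TF...
  T....
  .F...
  .TF.F

TTF.F
TF...
T....
.F...
.TF.F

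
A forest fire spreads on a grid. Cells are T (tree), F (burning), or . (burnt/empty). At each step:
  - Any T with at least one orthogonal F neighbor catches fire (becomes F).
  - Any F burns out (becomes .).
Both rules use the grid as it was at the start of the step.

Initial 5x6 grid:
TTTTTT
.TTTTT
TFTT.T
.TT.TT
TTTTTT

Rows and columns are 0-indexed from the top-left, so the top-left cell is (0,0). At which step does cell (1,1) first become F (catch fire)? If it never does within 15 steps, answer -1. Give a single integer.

Step 1: cell (1,1)='F' (+4 fires, +1 burnt)
  -> target ignites at step 1
Step 2: cell (1,1)='.' (+5 fires, +4 burnt)
Step 3: cell (1,1)='.' (+5 fires, +5 burnt)
Step 4: cell (1,1)='.' (+3 fires, +5 burnt)
Step 5: cell (1,1)='.' (+3 fires, +3 burnt)
Step 6: cell (1,1)='.' (+4 fires, +3 burnt)
Step 7: cell (1,1)='.' (+1 fires, +4 burnt)
Step 8: cell (1,1)='.' (+0 fires, +1 burnt)
  fire out at step 8

1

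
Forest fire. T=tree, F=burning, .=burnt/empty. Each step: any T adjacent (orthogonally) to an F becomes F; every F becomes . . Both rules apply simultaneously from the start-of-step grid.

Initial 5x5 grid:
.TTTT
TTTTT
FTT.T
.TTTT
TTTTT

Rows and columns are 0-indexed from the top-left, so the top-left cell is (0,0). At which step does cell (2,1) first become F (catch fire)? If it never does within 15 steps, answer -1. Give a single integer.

Step 1: cell (2,1)='F' (+2 fires, +1 burnt)
  -> target ignites at step 1
Step 2: cell (2,1)='.' (+3 fires, +2 burnt)
Step 3: cell (2,1)='.' (+4 fires, +3 burnt)
Step 4: cell (2,1)='.' (+5 fires, +4 burnt)
Step 5: cell (2,1)='.' (+4 fires, +5 burnt)
Step 6: cell (2,1)='.' (+3 fires, +4 burnt)
Step 7: cell (2,1)='.' (+0 fires, +3 burnt)
  fire out at step 7

1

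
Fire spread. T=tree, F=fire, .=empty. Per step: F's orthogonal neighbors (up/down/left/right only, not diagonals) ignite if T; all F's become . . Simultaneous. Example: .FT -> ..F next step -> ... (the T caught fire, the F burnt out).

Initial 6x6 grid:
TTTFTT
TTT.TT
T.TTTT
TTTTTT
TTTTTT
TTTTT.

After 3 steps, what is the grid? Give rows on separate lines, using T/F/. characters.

Step 1: 2 trees catch fire, 1 burn out
  TTF.FT
  TTT.TT
  T.TTTT
  TTTTTT
  TTTTTT
  TTTTT.
Step 2: 4 trees catch fire, 2 burn out
  TF...F
  TTF.FT
  T.TTTT
  TTTTTT
  TTTTTT
  TTTTT.
Step 3: 5 trees catch fire, 4 burn out
  F.....
  TF...F
  T.FTFT
  TTTTTT
  TTTTTT
  TTTTT.

F.....
TF...F
T.FTFT
TTTTTT
TTTTTT
TTTTT.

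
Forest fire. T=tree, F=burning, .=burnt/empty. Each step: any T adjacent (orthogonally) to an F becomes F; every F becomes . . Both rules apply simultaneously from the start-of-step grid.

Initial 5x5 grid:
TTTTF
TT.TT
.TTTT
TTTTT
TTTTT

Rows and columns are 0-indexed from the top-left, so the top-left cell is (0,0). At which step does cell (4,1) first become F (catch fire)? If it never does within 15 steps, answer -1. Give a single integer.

Step 1: cell (4,1)='T' (+2 fires, +1 burnt)
Step 2: cell (4,1)='T' (+3 fires, +2 burnt)
Step 3: cell (4,1)='T' (+3 fires, +3 burnt)
Step 4: cell (4,1)='T' (+5 fires, +3 burnt)
Step 5: cell (4,1)='T' (+4 fires, +5 burnt)
Step 6: cell (4,1)='T' (+2 fires, +4 burnt)
Step 7: cell (4,1)='F' (+2 fires, +2 burnt)
  -> target ignites at step 7
Step 8: cell (4,1)='.' (+1 fires, +2 burnt)
Step 9: cell (4,1)='.' (+0 fires, +1 burnt)
  fire out at step 9

7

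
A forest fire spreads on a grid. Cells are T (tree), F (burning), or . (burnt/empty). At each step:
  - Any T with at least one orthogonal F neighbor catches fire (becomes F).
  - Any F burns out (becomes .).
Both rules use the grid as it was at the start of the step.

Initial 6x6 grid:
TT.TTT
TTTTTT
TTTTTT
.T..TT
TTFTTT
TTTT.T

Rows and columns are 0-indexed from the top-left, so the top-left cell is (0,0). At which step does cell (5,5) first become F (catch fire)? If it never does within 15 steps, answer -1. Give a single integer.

Step 1: cell (5,5)='T' (+3 fires, +1 burnt)
Step 2: cell (5,5)='T' (+5 fires, +3 burnt)
Step 3: cell (5,5)='T' (+4 fires, +5 burnt)
Step 4: cell (5,5)='F' (+6 fires, +4 burnt)
  -> target ignites at step 4
Step 5: cell (5,5)='.' (+6 fires, +6 burnt)
Step 6: cell (5,5)='.' (+4 fires, +6 burnt)
Step 7: cell (5,5)='.' (+2 fires, +4 burnt)
Step 8: cell (5,5)='.' (+0 fires, +2 burnt)
  fire out at step 8

4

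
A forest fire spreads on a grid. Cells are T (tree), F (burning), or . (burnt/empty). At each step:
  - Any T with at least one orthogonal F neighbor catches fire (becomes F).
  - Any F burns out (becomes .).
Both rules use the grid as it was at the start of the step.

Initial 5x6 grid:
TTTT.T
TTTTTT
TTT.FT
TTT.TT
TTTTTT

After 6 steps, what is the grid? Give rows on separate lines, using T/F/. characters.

Step 1: 3 trees catch fire, 1 burn out
  TTTT.T
  TTTTFT
  TTT..F
  TTT.FT
  TTTTTT
Step 2: 4 trees catch fire, 3 burn out
  TTTT.T
  TTTF.F
  TTT...
  TTT..F
  TTTTFT
Step 3: 5 trees catch fire, 4 burn out
  TTTF.F
  TTF...
  TTT...
  TTT...
  TTTF.F
Step 4: 4 trees catch fire, 5 burn out
  TTF...
  TF....
  TTF...
  TTT...
  TTF...
Step 5: 5 trees catch fire, 4 burn out
  TF....
  F.....
  TF....
  TTF...
  TF....
Step 6: 4 trees catch fire, 5 burn out
  F.....
  ......
  F.....
  TF....
  F.....

F.....
......
F.....
TF....
F.....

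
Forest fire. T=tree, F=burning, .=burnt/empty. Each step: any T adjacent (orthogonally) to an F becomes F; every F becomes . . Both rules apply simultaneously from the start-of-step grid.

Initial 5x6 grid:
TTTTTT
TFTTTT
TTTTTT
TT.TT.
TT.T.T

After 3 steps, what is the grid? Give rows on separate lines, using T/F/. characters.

Step 1: 4 trees catch fire, 1 burn out
  TFTTTT
  F.FTTT
  TFTTTT
  TT.TT.
  TT.T.T
Step 2: 6 trees catch fire, 4 burn out
  F.FTTT
  ...FTT
  F.FTTT
  TF.TT.
  TT.T.T
Step 3: 5 trees catch fire, 6 burn out
  ...FTT
  ....FT
  ...FTT
  F..TT.
  TF.T.T

...FTT
....FT
...FTT
F..TT.
TF.T.T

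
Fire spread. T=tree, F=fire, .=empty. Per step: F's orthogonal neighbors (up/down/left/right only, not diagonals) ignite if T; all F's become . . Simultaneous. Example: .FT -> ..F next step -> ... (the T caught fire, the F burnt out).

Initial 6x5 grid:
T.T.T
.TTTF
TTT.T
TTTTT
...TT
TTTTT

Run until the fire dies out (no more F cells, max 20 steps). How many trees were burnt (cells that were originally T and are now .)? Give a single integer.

Step 1: +3 fires, +1 burnt (F count now 3)
Step 2: +2 fires, +3 burnt (F count now 2)
Step 3: +5 fires, +2 burnt (F count now 5)
Step 4: +4 fires, +5 burnt (F count now 4)
Step 5: +3 fires, +4 burnt (F count now 3)
Step 6: +2 fires, +3 burnt (F count now 2)
Step 7: +1 fires, +2 burnt (F count now 1)
Step 8: +1 fires, +1 burnt (F count now 1)
Step 9: +0 fires, +1 burnt (F count now 0)
Fire out after step 9
Initially T: 22, now '.': 29
Total burnt (originally-T cells now '.'): 21

Answer: 21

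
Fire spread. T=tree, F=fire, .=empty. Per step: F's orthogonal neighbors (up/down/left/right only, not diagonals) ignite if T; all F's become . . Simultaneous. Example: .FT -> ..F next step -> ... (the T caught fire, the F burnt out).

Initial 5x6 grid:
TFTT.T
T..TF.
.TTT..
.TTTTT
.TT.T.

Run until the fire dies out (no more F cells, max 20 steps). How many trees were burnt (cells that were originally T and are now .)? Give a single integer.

Answer: 16

Derivation:
Step 1: +3 fires, +2 burnt (F count now 3)
Step 2: +3 fires, +3 burnt (F count now 3)
Step 3: +2 fires, +3 burnt (F count now 2)
Step 4: +3 fires, +2 burnt (F count now 3)
Step 5: +4 fires, +3 burnt (F count now 4)
Step 6: +1 fires, +4 burnt (F count now 1)
Step 7: +0 fires, +1 burnt (F count now 0)
Fire out after step 7
Initially T: 17, now '.': 29
Total burnt (originally-T cells now '.'): 16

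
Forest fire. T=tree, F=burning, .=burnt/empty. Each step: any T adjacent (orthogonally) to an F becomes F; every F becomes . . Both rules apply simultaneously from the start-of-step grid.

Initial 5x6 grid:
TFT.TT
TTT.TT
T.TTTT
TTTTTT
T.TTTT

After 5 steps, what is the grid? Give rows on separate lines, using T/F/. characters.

Step 1: 3 trees catch fire, 1 burn out
  F.F.TT
  TFT.TT
  T.TTTT
  TTTTTT
  T.TTTT
Step 2: 2 trees catch fire, 3 burn out
  ....TT
  F.F.TT
  T.TTTT
  TTTTTT
  T.TTTT
Step 3: 2 trees catch fire, 2 burn out
  ....TT
  ....TT
  F.FTTT
  TTTTTT
  T.TTTT
Step 4: 3 trees catch fire, 2 burn out
  ....TT
  ....TT
  ...FTT
  FTFTTT
  T.TTTT
Step 5: 5 trees catch fire, 3 burn out
  ....TT
  ....TT
  ....FT
  .F.FTT
  F.FTTT

....TT
....TT
....FT
.F.FTT
F.FTTT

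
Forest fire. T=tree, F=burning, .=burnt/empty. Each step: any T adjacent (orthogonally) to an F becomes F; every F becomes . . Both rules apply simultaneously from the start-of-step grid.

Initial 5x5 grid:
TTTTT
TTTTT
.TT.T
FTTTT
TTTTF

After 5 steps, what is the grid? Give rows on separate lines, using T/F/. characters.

Step 1: 4 trees catch fire, 2 burn out
  TTTTT
  TTTTT
  .TT.T
  .FTTF
  FTTF.
Step 2: 6 trees catch fire, 4 burn out
  TTTTT
  TTTTT
  .FT.F
  ..FF.
  .FF..
Step 3: 3 trees catch fire, 6 burn out
  TTTTT
  TFTTF
  ..F..
  .....
  .....
Step 4: 5 trees catch fire, 3 burn out
  TFTTF
  F.FF.
  .....
  .....
  .....
Step 5: 3 trees catch fire, 5 burn out
  F.FF.
  .....
  .....
  .....
  .....

F.FF.
.....
.....
.....
.....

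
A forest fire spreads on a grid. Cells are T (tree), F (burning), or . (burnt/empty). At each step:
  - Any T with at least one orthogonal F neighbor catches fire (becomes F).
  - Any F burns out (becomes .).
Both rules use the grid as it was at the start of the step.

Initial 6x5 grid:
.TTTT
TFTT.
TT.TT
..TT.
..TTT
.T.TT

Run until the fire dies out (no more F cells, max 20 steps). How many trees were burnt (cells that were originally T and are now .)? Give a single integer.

Step 1: +4 fires, +1 burnt (F count now 4)
Step 2: +3 fires, +4 burnt (F count now 3)
Step 3: +2 fires, +3 burnt (F count now 2)
Step 4: +3 fires, +2 burnt (F count now 3)
Step 5: +2 fires, +3 burnt (F count now 2)
Step 6: +3 fires, +2 burnt (F count now 3)
Step 7: +1 fires, +3 burnt (F count now 1)
Step 8: +0 fires, +1 burnt (F count now 0)
Fire out after step 8
Initially T: 19, now '.': 29
Total burnt (originally-T cells now '.'): 18

Answer: 18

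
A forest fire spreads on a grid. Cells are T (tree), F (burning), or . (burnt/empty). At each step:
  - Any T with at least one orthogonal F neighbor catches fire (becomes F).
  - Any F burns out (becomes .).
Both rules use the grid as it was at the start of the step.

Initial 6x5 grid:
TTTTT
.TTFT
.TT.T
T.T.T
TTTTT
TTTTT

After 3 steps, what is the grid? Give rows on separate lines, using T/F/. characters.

Step 1: 3 trees catch fire, 1 burn out
  TTTFT
  .TF.F
  .TT.T
  T.T.T
  TTTTT
  TTTTT
Step 2: 5 trees catch fire, 3 burn out
  TTF.F
  .F...
  .TF.F
  T.T.T
  TTTTT
  TTTTT
Step 3: 4 trees catch fire, 5 burn out
  TF...
  .....
  .F...
  T.F.F
  TTTTT
  TTTTT

TF...
.....
.F...
T.F.F
TTTTT
TTTTT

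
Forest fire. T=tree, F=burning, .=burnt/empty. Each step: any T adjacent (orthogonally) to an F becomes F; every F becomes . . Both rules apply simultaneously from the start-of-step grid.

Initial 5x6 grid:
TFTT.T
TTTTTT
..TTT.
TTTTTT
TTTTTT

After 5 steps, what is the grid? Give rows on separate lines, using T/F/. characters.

Step 1: 3 trees catch fire, 1 burn out
  F.FT.T
  TFTTTT
  ..TTT.
  TTTTTT
  TTTTTT
Step 2: 3 trees catch fire, 3 burn out
  ...F.T
  F.FTTT
  ..TTT.
  TTTTTT
  TTTTTT
Step 3: 2 trees catch fire, 3 burn out
  .....T
  ...FTT
  ..FTT.
  TTTTTT
  TTTTTT
Step 4: 3 trees catch fire, 2 burn out
  .....T
  ....FT
  ...FT.
  TTFTTT
  TTTTTT
Step 5: 5 trees catch fire, 3 burn out
  .....T
  .....F
  ....F.
  TF.FTT
  TTFTTT

.....T
.....F
....F.
TF.FTT
TTFTTT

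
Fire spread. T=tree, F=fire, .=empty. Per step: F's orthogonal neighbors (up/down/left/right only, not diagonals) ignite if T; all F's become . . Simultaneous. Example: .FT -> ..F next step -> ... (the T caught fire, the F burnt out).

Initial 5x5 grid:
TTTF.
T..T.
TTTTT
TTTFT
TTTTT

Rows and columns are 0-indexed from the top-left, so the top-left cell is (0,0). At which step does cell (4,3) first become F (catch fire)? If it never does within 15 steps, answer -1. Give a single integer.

Step 1: cell (4,3)='F' (+6 fires, +2 burnt)
  -> target ignites at step 1
Step 2: cell (4,3)='.' (+6 fires, +6 burnt)
Step 3: cell (4,3)='.' (+4 fires, +6 burnt)
Step 4: cell (4,3)='.' (+3 fires, +4 burnt)
Step 5: cell (4,3)='.' (+0 fires, +3 burnt)
  fire out at step 5

1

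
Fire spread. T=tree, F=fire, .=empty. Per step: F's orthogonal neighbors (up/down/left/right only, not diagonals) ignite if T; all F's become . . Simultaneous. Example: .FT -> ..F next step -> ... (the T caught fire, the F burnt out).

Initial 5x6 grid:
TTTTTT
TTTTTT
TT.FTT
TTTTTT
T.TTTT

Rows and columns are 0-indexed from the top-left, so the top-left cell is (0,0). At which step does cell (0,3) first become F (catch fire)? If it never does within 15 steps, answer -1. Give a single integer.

Step 1: cell (0,3)='T' (+3 fires, +1 burnt)
Step 2: cell (0,3)='F' (+7 fires, +3 burnt)
  -> target ignites at step 2
Step 3: cell (0,3)='.' (+8 fires, +7 burnt)
Step 4: cell (0,3)='.' (+6 fires, +8 burnt)
Step 5: cell (0,3)='.' (+3 fires, +6 burnt)
Step 6: cell (0,3)='.' (+0 fires, +3 burnt)
  fire out at step 6

2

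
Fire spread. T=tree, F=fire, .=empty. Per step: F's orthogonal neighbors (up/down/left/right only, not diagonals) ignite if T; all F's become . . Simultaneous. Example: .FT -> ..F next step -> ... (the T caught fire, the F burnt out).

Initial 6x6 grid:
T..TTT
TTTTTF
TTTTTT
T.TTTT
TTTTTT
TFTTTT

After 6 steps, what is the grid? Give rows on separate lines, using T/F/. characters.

Step 1: 6 trees catch fire, 2 burn out
  T..TTF
  TTTTF.
  TTTTTF
  T.TTTT
  TFTTTT
  F.FTTT
Step 2: 7 trees catch fire, 6 burn out
  T..TF.
  TTTF..
  TTTTF.
  T.TTTF
  F.FTTT
  ...FTT
Step 3: 9 trees catch fire, 7 burn out
  T..F..
  TTF...
  TTTF..
  F.FTF.
  ...FTF
  ....FT
Step 4: 6 trees catch fire, 9 burn out
  T.....
  TF....
  FTF...
  ...F..
  ....F.
  .....F
Step 5: 2 trees catch fire, 6 burn out
  T.....
  F.....
  .F....
  ......
  ......
  ......
Step 6: 1 trees catch fire, 2 burn out
  F.....
  ......
  ......
  ......
  ......
  ......

F.....
......
......
......
......
......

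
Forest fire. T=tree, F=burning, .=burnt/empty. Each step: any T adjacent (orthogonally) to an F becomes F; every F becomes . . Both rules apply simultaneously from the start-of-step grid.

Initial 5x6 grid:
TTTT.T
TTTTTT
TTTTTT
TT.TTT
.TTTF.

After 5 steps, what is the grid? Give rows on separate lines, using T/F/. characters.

Step 1: 2 trees catch fire, 1 burn out
  TTTT.T
  TTTTTT
  TTTTTT
  TT.TFT
  .TTF..
Step 2: 4 trees catch fire, 2 burn out
  TTTT.T
  TTTTTT
  TTTTFT
  TT.F.F
  .TF...
Step 3: 4 trees catch fire, 4 burn out
  TTTT.T
  TTTTFT
  TTTF.F
  TT....
  .F....
Step 4: 4 trees catch fire, 4 burn out
  TTTT.T
  TTTF.F
  TTF...
  TF....
  ......
Step 5: 5 trees catch fire, 4 burn out
  TTTF.F
  TTF...
  TF....
  F.....
  ......

TTTF.F
TTF...
TF....
F.....
......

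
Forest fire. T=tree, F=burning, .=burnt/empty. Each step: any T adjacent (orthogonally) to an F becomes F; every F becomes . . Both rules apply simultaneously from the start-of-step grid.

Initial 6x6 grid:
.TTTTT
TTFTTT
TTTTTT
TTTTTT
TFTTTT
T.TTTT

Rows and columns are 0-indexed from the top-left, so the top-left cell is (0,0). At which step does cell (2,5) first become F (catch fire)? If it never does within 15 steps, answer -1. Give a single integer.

Step 1: cell (2,5)='T' (+7 fires, +2 burnt)
Step 2: cell (2,5)='T' (+11 fires, +7 burnt)
Step 3: cell (2,5)='T' (+7 fires, +11 burnt)
Step 4: cell (2,5)='F' (+5 fires, +7 burnt)
  -> target ignites at step 4
Step 5: cell (2,5)='.' (+2 fires, +5 burnt)
Step 6: cell (2,5)='.' (+0 fires, +2 burnt)
  fire out at step 6

4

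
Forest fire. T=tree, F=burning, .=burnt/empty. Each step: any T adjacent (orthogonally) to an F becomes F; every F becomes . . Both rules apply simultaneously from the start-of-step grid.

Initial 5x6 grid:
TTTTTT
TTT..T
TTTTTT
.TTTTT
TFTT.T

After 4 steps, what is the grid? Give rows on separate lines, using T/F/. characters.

Step 1: 3 trees catch fire, 1 burn out
  TTTTTT
  TTT..T
  TTTTTT
  .FTTTT
  F.FT.T
Step 2: 3 trees catch fire, 3 burn out
  TTTTTT
  TTT..T
  TFTTTT
  ..FTTT
  ...F.T
Step 3: 4 trees catch fire, 3 burn out
  TTTTTT
  TFT..T
  F.FTTT
  ...FTT
  .....T
Step 4: 5 trees catch fire, 4 burn out
  TFTTTT
  F.F..T
  ...FTT
  ....FT
  .....T

TFTTTT
F.F..T
...FTT
....FT
.....T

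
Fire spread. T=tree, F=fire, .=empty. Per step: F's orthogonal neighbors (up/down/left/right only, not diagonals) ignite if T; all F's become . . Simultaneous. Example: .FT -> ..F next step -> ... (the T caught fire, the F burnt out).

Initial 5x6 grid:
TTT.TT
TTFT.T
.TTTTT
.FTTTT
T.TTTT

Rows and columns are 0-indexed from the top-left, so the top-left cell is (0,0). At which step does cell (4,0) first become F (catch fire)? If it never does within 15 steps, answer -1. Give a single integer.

Step 1: cell (4,0)='T' (+6 fires, +2 burnt)
Step 2: cell (4,0)='T' (+5 fires, +6 burnt)
Step 3: cell (4,0)='T' (+4 fires, +5 burnt)
Step 4: cell (4,0)='T' (+3 fires, +4 burnt)
Step 5: cell (4,0)='T' (+2 fires, +3 burnt)
Step 6: cell (4,0)='T' (+1 fires, +2 burnt)
Step 7: cell (4,0)='T' (+1 fires, +1 burnt)
Step 8: cell (4,0)='T' (+0 fires, +1 burnt)
  fire out at step 8
Target never catches fire within 15 steps

-1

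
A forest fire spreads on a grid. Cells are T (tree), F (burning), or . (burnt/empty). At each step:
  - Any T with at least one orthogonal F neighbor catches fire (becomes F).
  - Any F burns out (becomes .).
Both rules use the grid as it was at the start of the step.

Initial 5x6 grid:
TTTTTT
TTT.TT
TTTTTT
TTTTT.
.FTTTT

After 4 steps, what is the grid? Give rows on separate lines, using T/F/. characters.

Step 1: 2 trees catch fire, 1 burn out
  TTTTTT
  TTT.TT
  TTTTTT
  TFTTT.
  ..FTTT
Step 2: 4 trees catch fire, 2 burn out
  TTTTTT
  TTT.TT
  TFTTTT
  F.FTT.
  ...FTT
Step 3: 5 trees catch fire, 4 burn out
  TTTTTT
  TFT.TT
  F.FTTT
  ...FT.
  ....FT
Step 4: 6 trees catch fire, 5 burn out
  TFTTTT
  F.F.TT
  ...FTT
  ....F.
  .....F

TFTTTT
F.F.TT
...FTT
....F.
.....F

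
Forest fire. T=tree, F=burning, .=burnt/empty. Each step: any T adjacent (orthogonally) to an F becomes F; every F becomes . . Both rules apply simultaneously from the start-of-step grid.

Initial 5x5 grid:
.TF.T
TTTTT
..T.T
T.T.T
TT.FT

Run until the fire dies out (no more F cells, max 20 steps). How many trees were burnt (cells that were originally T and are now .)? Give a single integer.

Answer: 12

Derivation:
Step 1: +3 fires, +2 burnt (F count now 3)
Step 2: +4 fires, +3 burnt (F count now 4)
Step 3: +4 fires, +4 burnt (F count now 4)
Step 4: +1 fires, +4 burnt (F count now 1)
Step 5: +0 fires, +1 burnt (F count now 0)
Fire out after step 5
Initially T: 15, now '.': 22
Total burnt (originally-T cells now '.'): 12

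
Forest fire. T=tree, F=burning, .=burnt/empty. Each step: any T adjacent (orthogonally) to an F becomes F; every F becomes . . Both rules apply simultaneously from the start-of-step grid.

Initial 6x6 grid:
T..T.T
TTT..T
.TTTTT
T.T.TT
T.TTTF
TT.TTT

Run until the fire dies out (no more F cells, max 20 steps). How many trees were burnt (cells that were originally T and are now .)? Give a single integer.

Step 1: +3 fires, +1 burnt (F count now 3)
Step 2: +4 fires, +3 burnt (F count now 4)
Step 3: +4 fires, +4 burnt (F count now 4)
Step 4: +3 fires, +4 burnt (F count now 3)
Step 5: +1 fires, +3 burnt (F count now 1)
Step 6: +2 fires, +1 burnt (F count now 2)
Step 7: +1 fires, +2 burnt (F count now 1)
Step 8: +1 fires, +1 burnt (F count now 1)
Step 9: +1 fires, +1 burnt (F count now 1)
Step 10: +0 fires, +1 burnt (F count now 0)
Fire out after step 10
Initially T: 25, now '.': 31
Total burnt (originally-T cells now '.'): 20

Answer: 20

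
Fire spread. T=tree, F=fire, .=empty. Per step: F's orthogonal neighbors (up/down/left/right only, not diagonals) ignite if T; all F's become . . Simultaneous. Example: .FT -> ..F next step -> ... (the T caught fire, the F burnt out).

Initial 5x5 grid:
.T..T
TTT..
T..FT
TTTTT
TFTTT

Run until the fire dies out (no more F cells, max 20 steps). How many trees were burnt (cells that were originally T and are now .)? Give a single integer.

Answer: 15

Derivation:
Step 1: +5 fires, +2 burnt (F count now 5)
Step 2: +4 fires, +5 burnt (F count now 4)
Step 3: +2 fires, +4 burnt (F count now 2)
Step 4: +1 fires, +2 burnt (F count now 1)
Step 5: +1 fires, +1 burnt (F count now 1)
Step 6: +2 fires, +1 burnt (F count now 2)
Step 7: +0 fires, +2 burnt (F count now 0)
Fire out after step 7
Initially T: 16, now '.': 24
Total burnt (originally-T cells now '.'): 15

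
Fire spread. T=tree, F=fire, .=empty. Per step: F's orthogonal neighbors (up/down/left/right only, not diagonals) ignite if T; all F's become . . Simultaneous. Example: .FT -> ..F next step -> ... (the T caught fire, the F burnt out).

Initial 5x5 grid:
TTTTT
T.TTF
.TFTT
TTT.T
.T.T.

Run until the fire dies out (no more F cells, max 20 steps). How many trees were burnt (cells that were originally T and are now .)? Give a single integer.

Answer: 16

Derivation:
Step 1: +7 fires, +2 burnt (F count now 7)
Step 2: +4 fires, +7 burnt (F count now 4)
Step 3: +3 fires, +4 burnt (F count now 3)
Step 4: +1 fires, +3 burnt (F count now 1)
Step 5: +1 fires, +1 burnt (F count now 1)
Step 6: +0 fires, +1 burnt (F count now 0)
Fire out after step 6
Initially T: 17, now '.': 24
Total burnt (originally-T cells now '.'): 16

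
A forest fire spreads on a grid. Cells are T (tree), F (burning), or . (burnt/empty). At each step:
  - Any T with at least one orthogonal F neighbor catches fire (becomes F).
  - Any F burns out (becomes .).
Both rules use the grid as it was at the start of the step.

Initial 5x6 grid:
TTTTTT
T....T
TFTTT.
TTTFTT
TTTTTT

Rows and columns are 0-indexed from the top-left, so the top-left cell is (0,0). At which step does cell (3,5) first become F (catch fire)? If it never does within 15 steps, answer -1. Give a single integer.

Step 1: cell (3,5)='T' (+7 fires, +2 burnt)
Step 2: cell (3,5)='F' (+7 fires, +7 burnt)
  -> target ignites at step 2
Step 3: cell (3,5)='.' (+3 fires, +7 burnt)
Step 4: cell (3,5)='.' (+1 fires, +3 burnt)
Step 5: cell (3,5)='.' (+1 fires, +1 burnt)
Step 6: cell (3,5)='.' (+1 fires, +1 burnt)
Step 7: cell (3,5)='.' (+1 fires, +1 burnt)
Step 8: cell (3,5)='.' (+1 fires, +1 burnt)
Step 9: cell (3,5)='.' (+1 fires, +1 burnt)
Step 10: cell (3,5)='.' (+0 fires, +1 burnt)
  fire out at step 10

2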